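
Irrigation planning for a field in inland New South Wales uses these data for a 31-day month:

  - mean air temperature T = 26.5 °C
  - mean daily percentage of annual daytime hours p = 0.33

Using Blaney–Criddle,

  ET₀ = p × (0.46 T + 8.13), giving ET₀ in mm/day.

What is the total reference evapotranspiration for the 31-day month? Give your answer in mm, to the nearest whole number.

ET₀ = 0.33 × (0.46 × 26.5 + 8.13) = 0.33 × 20.320 = 6.7056 mm/d
Monthly total = 6.7056 × 31 = 207.874 mm

208 mm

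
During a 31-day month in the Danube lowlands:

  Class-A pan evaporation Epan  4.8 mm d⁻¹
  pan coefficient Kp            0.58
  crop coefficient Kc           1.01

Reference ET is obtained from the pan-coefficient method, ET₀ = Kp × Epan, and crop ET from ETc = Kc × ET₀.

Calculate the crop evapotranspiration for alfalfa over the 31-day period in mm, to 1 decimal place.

ET₀ = 0.58 × 4.8 = 2.7840 mm/d
ETc = Kc × ET₀ = 1.01 × 2.7840 = 2.8118 mm/d
Over 31 days: 2.8118 × 31 = 87.166 mm

87.2 mm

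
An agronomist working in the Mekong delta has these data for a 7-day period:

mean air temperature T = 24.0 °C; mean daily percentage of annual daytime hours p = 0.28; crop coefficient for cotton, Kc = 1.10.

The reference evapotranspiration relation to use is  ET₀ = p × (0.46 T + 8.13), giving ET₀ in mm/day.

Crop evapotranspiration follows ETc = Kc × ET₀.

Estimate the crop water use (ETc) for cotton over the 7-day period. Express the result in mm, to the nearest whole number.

41 mm

ET₀ = 0.28 × (0.46 × 24.0 + 8.13) = 0.28 × 19.170 = 5.3676 mm/d
ETc = Kc × ET₀ = 1.10 × 5.3676 = 5.9044 mm/d
Over 7 days: 5.9044 × 7 = 41.331 mm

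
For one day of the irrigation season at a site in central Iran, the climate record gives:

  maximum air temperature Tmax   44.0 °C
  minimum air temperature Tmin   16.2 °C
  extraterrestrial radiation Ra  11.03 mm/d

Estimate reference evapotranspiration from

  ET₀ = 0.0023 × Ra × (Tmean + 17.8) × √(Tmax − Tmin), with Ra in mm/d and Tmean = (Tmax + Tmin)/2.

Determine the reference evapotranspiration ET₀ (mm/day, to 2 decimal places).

Tmean = (44.0 + 16.2)/2 = 30.10 °C
ET₀ = 0.0023 × 11.03 × (30.10 + 17.8) × √27.8 = 0.0023 × 11.03 × 47.90 × 5.2726 = 6.4071 mm/d

6.41 mm/day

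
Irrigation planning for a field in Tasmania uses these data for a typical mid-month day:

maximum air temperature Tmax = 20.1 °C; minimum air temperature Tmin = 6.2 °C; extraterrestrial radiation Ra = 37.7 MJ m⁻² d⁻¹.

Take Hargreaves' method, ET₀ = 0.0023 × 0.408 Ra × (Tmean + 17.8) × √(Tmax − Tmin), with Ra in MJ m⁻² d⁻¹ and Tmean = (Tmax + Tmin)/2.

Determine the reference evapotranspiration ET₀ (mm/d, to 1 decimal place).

4.1 mm/d

Tmean = (20.1 + 6.2)/2 = 13.15 °C
0.408 Ra = 0.408 × 37.7 = 15.3816 mm/d equivalent
ET₀ = 0.0023 × 15.3816 × (13.15 + 17.8) × √13.9 = 0.0023 × 15.3816 × 30.95 × 3.7283 = 4.0823 mm/d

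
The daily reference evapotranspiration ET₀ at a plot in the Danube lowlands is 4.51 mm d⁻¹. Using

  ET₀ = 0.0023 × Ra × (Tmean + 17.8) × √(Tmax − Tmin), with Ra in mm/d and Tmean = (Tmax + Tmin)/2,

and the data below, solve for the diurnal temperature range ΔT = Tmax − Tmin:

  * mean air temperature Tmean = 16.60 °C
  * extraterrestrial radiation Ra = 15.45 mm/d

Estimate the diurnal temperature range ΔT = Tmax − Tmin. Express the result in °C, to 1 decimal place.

13.6 °C

√ΔT = ET₀ / [0.0023 × Ra × (Tmean+17.8)] = 4.51 / (0.0023 × 15.45 × 34.40) = 3.6895
ΔT = 3.6895² = 13.612 °C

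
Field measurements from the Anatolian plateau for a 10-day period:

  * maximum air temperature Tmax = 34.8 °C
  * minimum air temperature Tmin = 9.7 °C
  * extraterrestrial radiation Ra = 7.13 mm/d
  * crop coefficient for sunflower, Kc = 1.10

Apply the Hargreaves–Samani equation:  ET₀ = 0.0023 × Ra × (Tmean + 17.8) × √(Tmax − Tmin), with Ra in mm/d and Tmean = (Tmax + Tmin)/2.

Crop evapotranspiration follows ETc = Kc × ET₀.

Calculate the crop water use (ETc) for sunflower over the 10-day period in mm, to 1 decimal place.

36.2 mm

Tmean = (34.8 + 9.7)/2 = 22.25 °C
ET₀ = 0.0023 × 7.13 × (22.25 + 17.8) × √25.1 = 0.0023 × 7.13 × 40.05 × 5.0100 = 3.2905 mm/d
ETc = Kc × ET₀ = 1.10 × 3.2905 = 3.6196 mm/d
Over 10 days: 3.6196 × 10 = 36.196 mm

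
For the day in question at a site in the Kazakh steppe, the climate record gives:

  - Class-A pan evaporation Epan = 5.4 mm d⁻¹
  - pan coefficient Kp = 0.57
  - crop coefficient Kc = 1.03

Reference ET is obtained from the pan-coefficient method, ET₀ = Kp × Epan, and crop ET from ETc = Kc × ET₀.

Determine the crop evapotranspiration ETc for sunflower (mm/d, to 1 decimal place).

3.2 mm/d

ET₀ = 0.57 × 5.4 = 3.0780 mm/d
ETc = Kc × ET₀ = 1.03 × 3.0780 = 3.1703 mm/d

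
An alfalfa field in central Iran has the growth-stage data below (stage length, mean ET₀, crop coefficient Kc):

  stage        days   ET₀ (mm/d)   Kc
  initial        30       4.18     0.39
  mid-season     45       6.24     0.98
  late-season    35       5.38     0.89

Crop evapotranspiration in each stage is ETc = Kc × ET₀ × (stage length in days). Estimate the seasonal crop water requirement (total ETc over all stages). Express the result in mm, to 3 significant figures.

492 mm

initial: 0.39 × 4.18 × 30 = 48.91 mm
mid-season: 0.98 × 6.24 × 45 = 275.18 mm
late-season: 0.89 × 5.38 × 35 = 167.59 mm
Seasonal total = 491.68 mm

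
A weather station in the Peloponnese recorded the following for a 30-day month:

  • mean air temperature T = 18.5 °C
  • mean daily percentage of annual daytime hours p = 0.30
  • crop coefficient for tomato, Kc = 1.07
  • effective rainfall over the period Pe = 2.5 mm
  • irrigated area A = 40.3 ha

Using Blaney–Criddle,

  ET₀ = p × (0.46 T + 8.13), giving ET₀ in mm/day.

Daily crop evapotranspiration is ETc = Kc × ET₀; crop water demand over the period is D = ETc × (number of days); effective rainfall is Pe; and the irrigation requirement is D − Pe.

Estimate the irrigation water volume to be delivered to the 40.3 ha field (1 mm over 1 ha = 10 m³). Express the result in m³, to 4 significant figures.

63570 m³

ET₀ = 0.30 × (0.46 × 18.5 + 8.13) = 0.30 × 16.640 = 4.9920 mm/d
ETc = Kc × ET₀ = 1.07 × 4.9920 = 5.3414 mm/d
Crop demand D = ETc × 30 d = 5.3414 × 30 = 160.242 mm
D − Pe = 160.242 − 2.5 = 157.742 mm
Volume = 157.742 mm × 40.3 ha × 10 = 63570.0 m³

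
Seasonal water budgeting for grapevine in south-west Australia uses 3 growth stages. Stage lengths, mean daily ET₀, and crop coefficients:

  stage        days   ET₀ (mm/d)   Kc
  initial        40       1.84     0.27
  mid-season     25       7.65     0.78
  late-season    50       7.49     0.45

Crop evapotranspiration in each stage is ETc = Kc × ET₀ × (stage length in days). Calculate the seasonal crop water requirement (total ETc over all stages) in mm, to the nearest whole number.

338 mm

initial: 0.27 × 1.84 × 40 = 19.87 mm
mid-season: 0.78 × 7.65 × 25 = 149.18 mm
late-season: 0.45 × 7.49 × 50 = 168.53 mm
Seasonal total = 337.58 mm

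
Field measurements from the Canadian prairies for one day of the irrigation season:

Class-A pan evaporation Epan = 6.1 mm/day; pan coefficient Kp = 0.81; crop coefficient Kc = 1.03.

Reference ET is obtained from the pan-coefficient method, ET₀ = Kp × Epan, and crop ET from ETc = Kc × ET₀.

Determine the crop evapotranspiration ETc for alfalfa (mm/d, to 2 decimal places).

ET₀ = 0.81 × 6.1 = 4.9410 mm/d
ETc = Kc × ET₀ = 1.03 × 4.9410 = 5.0892 mm/d

5.09 mm/d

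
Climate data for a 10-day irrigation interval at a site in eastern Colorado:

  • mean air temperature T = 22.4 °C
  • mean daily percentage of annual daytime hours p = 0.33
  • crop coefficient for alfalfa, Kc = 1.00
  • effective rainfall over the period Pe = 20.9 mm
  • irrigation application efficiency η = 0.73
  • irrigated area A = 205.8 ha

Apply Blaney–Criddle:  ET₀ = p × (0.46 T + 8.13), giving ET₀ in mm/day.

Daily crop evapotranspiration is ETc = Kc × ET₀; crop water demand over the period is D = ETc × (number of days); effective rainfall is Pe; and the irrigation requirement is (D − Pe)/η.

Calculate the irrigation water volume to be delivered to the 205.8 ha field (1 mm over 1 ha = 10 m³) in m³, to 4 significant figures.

112600 m³

ET₀ = 0.33 × (0.46 × 22.4 + 8.13) = 0.33 × 18.434 = 6.0832 mm/d
ETc = Kc × ET₀ = 1.00 × 6.0832 = 6.0832 mm/d
Crop demand D = ETc × 10 d = 6.0832 × 10 = 60.832 mm
D − Pe = 60.832 − 20.9 = 39.932 mm
Gross irrigation = 39.932 / 0.73 = 54.701 mm
Volume = 54.701 mm × 205.8 ha × 10 = 112574.7 m³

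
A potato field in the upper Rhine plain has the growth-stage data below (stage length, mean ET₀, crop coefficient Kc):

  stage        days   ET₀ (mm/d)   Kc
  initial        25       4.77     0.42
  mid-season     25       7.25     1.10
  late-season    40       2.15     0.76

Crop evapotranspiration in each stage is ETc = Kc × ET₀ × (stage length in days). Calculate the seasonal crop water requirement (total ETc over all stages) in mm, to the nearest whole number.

initial: 0.42 × 4.77 × 25 = 50.09 mm
mid-season: 1.10 × 7.25 × 25 = 199.38 mm
late-season: 0.76 × 2.15 × 40 = 65.36 mm
Seasonal total = 314.83 mm

315 mm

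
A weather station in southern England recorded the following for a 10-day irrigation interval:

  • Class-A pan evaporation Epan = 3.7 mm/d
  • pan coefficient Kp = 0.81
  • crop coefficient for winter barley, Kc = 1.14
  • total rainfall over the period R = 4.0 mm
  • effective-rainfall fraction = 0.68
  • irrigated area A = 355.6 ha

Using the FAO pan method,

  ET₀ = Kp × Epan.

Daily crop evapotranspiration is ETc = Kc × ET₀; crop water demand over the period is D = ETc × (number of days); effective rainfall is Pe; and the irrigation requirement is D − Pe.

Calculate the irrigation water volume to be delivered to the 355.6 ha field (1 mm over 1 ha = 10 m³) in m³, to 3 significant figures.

ET₀ = 0.81 × 3.7 = 2.9970 mm/d
ETc = Kc × ET₀ = 1.14 × 2.9970 = 3.4166 mm/d
Crop demand D = ETc × 10 d = 3.4166 × 10 = 34.166 mm
Pe = 0.68 × 4.0 = 2.720 mm
D − Pe = 34.166 − 2.720 = 31.446 mm
Volume = 31.446 mm × 355.6 ha × 10 = 111822.0 m³

112000 m³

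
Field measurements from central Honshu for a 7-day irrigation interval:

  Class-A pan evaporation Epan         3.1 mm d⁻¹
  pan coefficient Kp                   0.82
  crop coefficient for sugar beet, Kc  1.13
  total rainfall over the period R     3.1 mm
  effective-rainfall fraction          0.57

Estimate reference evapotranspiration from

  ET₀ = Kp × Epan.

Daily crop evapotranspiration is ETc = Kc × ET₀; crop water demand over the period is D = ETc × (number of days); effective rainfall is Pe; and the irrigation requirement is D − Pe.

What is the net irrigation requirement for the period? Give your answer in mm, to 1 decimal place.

18.3 mm

ET₀ = 0.82 × 3.1 = 2.5420 mm/d
ETc = Kc × ET₀ = 1.13 × 2.5420 = 2.8725 mm/d
Crop demand D = ETc × 7 d = 2.8725 × 7 = 20.108 mm
Pe = 0.57 × 3.1 = 1.767 mm
D − Pe = 20.108 − 1.767 = 18.341 mm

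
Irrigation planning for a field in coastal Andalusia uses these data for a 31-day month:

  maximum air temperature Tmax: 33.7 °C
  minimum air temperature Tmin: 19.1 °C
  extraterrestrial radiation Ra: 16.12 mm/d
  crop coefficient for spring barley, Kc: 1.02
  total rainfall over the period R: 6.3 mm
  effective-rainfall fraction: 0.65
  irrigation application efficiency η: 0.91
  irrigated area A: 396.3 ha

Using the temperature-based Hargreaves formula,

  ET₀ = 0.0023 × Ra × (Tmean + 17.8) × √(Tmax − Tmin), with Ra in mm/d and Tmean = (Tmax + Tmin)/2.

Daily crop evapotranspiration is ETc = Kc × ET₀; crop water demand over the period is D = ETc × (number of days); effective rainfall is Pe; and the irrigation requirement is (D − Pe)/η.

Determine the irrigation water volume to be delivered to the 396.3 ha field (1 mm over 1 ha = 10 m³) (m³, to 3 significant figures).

844000 m³

Tmean = (33.7 + 19.1)/2 = 26.40 °C
ET₀ = 0.0023 × 16.12 × (26.40 + 17.8) × √14.6 = 0.0023 × 16.12 × 44.20 × 3.8210 = 6.2617 mm/d
ETc = Kc × ET₀ = 1.02 × 6.2617 = 6.3869 mm/d
Crop demand D = ETc × 31 d = 6.3869 × 31 = 197.994 mm
Pe = 0.65 × 6.3 = 4.095 mm
D − Pe = 197.994 − 4.095 = 193.899 mm
Gross irrigation = 193.899 / 0.91 = 213.076 mm
Volume = 213.076 mm × 396.3 ha × 10 = 844420.2 m³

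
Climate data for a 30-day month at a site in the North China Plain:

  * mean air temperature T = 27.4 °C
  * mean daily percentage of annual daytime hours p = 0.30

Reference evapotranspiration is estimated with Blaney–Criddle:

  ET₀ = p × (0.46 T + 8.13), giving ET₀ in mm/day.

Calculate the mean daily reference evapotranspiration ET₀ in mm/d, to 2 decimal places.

6.22 mm/d

ET₀ = 0.30 × (0.46 × 27.4 + 8.13) = 0.30 × 20.734 = 6.2202 mm/d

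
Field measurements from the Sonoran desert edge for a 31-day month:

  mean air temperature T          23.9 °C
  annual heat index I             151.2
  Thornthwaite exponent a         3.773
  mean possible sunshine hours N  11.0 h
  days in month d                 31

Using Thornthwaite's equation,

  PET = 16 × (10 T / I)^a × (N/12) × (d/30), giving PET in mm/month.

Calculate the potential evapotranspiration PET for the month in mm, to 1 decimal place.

85.3 mm

10T/I = 10 × 23.9 / 151.2 = 1.5807
(10T/I)^a = 1.5807^3.773 = 5.6268
Uncorrected PET = 16 × 5.6268 = 90.029 mm
Correction = (N/12)(d/30) = (11.0/12)(31/30) = 0.9472
PET = 90.029 × 0.9472 = 85.275 mm/month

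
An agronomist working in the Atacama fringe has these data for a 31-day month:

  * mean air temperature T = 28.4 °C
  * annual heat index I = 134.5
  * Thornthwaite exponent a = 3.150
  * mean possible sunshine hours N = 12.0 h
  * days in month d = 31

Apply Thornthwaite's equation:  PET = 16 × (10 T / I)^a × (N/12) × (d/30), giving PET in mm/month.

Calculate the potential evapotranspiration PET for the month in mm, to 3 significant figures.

10T/I = 10 × 28.4 / 134.5 = 2.1115
(10T/I)^a = 2.1115^3.150 = 10.5308
Uncorrected PET = 16 × 10.5308 = 168.493 mm
Correction = (N/12)(d/30) = (12.0/12)(31/30) = 1.0333
PET = 168.493 × 1.0333 = 174.104 mm/month

174 mm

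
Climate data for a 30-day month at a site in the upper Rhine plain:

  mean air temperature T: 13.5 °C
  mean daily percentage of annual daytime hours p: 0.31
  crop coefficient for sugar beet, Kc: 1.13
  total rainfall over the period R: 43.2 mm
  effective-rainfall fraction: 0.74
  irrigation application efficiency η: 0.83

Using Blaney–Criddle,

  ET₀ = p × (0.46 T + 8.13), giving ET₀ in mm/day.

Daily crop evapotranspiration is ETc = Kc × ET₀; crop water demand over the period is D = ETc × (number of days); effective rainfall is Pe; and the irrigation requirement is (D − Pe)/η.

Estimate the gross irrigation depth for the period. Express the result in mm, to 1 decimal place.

143.0 mm

ET₀ = 0.31 × (0.46 × 13.5 + 8.13) = 0.31 × 14.340 = 4.4454 mm/d
ETc = Kc × ET₀ = 1.13 × 4.4454 = 5.0233 mm/d
Crop demand D = ETc × 30 d = 5.0233 × 30 = 150.699 mm
Pe = 0.74 × 43.2 = 31.968 mm
D − Pe = 150.699 − 31.968 = 118.731 mm
Gross irrigation = 118.731 / 0.83 = 143.049 mm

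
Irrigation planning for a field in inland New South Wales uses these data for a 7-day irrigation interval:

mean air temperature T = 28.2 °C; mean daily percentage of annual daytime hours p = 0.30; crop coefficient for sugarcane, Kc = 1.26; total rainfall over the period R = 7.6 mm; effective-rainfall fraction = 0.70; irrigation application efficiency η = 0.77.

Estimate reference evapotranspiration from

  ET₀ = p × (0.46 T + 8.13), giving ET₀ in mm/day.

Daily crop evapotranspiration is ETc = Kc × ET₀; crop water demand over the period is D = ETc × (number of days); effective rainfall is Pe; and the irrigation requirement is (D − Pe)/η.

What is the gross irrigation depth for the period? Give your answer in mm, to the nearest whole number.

66 mm

ET₀ = 0.30 × (0.46 × 28.2 + 8.13) = 0.30 × 21.102 = 6.3306 mm/d
ETc = Kc × ET₀ = 1.26 × 6.3306 = 7.9766 mm/d
Crop demand D = ETc × 7 d = 7.9766 × 7 = 55.836 mm
Pe = 0.70 × 7.6 = 5.320 mm
D − Pe = 55.836 − 5.320 = 50.516 mm
Gross irrigation = 50.516 / 0.77 = 65.605 mm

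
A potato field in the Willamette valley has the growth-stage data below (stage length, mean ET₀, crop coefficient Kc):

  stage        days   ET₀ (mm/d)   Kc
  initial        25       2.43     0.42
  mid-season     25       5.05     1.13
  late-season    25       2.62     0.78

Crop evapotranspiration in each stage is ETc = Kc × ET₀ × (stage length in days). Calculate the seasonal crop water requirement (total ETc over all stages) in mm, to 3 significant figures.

initial: 0.42 × 2.43 × 25 = 25.52 mm
mid-season: 1.13 × 5.05 × 25 = 142.66 mm
late-season: 0.78 × 2.62 × 25 = 51.09 mm
Seasonal total = 219.27 mm

219 mm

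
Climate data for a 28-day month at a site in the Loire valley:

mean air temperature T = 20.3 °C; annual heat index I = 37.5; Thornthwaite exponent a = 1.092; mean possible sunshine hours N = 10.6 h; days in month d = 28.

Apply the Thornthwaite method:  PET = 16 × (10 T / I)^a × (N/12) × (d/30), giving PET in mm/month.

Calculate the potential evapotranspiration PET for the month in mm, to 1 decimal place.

10T/I = 10 × 20.3 / 37.5 = 5.4133
(10T/I)^a = 5.4133^1.092 = 6.3233
Uncorrected PET = 16 × 6.3233 = 101.173 mm
Correction = (N/12)(d/30) = (10.6/12)(28/30) = 0.8244
PET = 101.173 × 0.8244 = 83.407 mm/month

83.4 mm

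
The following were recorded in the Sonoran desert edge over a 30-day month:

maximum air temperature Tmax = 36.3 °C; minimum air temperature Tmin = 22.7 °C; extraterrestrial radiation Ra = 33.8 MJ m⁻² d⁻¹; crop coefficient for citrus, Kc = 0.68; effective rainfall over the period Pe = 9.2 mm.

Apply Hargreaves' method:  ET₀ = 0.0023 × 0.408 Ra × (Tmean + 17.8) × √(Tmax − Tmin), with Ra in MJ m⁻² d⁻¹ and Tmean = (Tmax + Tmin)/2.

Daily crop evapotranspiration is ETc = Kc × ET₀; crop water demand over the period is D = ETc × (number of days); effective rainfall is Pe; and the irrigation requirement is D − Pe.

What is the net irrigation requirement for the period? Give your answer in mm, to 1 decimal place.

103.7 mm

Tmean = (36.3 + 22.7)/2 = 29.50 °C
0.408 Ra = 0.408 × 33.8 = 13.7904 mm/d equivalent
ET₀ = 0.0023 × 13.7904 × (29.50 + 17.8) × √13.6 = 0.0023 × 13.7904 × 47.30 × 3.6878 = 5.5327 mm/d
ETc = Kc × ET₀ = 0.68 × 5.5327 = 3.7622 mm/d
Crop demand D = ETc × 30 d = 3.7622 × 30 = 112.866 mm
D − Pe = 112.866 − 9.2 = 103.666 mm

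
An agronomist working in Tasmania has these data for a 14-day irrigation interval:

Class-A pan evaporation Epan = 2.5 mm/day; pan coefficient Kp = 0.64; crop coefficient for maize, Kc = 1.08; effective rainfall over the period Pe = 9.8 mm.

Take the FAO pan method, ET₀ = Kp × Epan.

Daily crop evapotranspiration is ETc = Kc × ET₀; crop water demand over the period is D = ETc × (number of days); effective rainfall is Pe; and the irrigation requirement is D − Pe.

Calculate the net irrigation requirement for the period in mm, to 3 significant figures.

ET₀ = 0.64 × 2.5 = 1.6000 mm/d
ETc = Kc × ET₀ = 1.08 × 1.6000 = 1.7280 mm/d
Crop demand D = ETc × 14 d = 1.7280 × 14 = 24.192 mm
D − Pe = 24.192 − 9.8 = 14.392 mm

14.4 mm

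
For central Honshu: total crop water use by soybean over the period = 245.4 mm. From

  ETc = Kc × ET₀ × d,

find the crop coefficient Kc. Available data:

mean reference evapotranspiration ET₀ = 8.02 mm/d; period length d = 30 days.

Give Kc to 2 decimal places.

ETc = Kc × ET₀ × d  ⇒  Kc = ETc / (ET₀ × d)
Kc = 245.4 / (8.02 × 30) = 245.4 / 240.60 = 1.0200

1.02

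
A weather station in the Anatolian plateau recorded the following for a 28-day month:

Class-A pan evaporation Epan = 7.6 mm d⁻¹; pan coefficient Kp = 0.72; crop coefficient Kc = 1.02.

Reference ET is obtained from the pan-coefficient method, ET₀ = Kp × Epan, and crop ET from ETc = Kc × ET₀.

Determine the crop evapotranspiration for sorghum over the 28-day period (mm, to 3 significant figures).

156 mm

ET₀ = 0.72 × 7.6 = 5.4720 mm/d
ETc = Kc × ET₀ = 1.02 × 5.4720 = 5.5814 mm/d
Over 28 days: 5.5814 × 28 = 156.279 mm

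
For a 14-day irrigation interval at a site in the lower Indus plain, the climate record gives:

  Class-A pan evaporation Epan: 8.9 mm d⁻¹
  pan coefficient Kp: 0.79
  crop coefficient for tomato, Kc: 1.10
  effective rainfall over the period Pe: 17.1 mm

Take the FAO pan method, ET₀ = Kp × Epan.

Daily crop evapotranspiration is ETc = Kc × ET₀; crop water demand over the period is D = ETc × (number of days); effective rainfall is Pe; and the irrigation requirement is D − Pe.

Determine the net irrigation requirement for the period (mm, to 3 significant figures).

ET₀ = 0.79 × 8.9 = 7.0310 mm/d
ETc = Kc × ET₀ = 1.10 × 7.0310 = 7.7341 mm/d
Crop demand D = ETc × 14 d = 7.7341 × 14 = 108.277 mm
D − Pe = 108.277 − 17.1 = 91.177 mm

91.2 mm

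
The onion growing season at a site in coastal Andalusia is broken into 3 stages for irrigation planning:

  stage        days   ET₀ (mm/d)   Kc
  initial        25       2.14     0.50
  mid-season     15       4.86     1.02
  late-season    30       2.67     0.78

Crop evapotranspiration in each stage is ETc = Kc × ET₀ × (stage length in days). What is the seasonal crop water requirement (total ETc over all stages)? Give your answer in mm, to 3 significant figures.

initial: 0.50 × 2.14 × 25 = 26.75 mm
mid-season: 1.02 × 4.86 × 15 = 74.36 mm
late-season: 0.78 × 2.67 × 30 = 62.48 mm
Seasonal total = 163.59 mm

164 mm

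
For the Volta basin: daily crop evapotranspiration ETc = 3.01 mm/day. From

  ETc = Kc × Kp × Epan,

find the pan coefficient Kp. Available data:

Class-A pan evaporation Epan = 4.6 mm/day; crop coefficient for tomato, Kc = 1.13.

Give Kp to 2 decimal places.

ETc = Kc × Kp × Epan  ⇒  Kp = ETc / (Kc × Epan)
Kp = 3.01 / (1.13 × 4.6) = 3.01 / 5.198 = 0.5791

0.58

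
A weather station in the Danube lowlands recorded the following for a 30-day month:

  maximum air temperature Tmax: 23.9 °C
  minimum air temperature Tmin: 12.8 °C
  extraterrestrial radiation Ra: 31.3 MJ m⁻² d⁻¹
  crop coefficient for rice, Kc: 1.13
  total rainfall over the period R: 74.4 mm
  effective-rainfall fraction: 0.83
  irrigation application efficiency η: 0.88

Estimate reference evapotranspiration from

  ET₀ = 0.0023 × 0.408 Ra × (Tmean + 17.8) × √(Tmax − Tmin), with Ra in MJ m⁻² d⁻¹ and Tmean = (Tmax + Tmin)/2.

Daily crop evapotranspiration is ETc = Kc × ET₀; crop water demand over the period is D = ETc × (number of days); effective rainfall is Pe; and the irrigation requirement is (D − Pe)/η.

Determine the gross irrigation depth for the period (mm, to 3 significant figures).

66.1 mm

Tmean = (23.9 + 12.8)/2 = 18.35 °C
0.408 Ra = 0.408 × 31.3 = 12.7704 mm/d equivalent
ET₀ = 0.0023 × 12.7704 × (18.35 + 17.8) × √11.1 = 0.0023 × 12.7704 × 36.15 × 3.3317 = 3.5376 mm/d
ETc = Kc × ET₀ = 1.13 × 3.5376 = 3.9975 mm/d
Crop demand D = ETc × 30 d = 3.9975 × 30 = 119.925 mm
Pe = 0.83 × 74.4 = 61.752 mm
D − Pe = 119.925 − 61.752 = 58.173 mm
Gross irrigation = 58.173 / 0.88 = 66.106 mm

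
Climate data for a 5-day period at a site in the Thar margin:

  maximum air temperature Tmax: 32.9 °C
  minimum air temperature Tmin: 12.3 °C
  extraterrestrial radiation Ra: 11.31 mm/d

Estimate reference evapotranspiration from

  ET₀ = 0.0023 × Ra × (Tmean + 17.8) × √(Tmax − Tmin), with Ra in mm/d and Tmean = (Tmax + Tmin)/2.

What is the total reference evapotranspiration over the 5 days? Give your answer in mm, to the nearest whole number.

24 mm

Tmean = (32.9 + 12.3)/2 = 22.60 °C
ET₀ = 0.0023 × 11.31 × (22.60 + 17.8) × √20.6 = 0.0023 × 11.31 × 40.40 × 4.5387 = 4.7698 mm/d
Over 5 days: 4.7698 × 5 = 23.849 mm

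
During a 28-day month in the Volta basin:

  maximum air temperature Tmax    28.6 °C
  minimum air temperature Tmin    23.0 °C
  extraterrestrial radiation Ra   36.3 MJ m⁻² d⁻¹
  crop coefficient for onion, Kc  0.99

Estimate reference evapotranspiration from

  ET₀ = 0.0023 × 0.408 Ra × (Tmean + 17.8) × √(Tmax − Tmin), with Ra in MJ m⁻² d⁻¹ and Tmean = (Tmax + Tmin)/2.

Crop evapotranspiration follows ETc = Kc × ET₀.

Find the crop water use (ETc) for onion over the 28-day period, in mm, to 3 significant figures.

Tmean = (28.6 + 23.0)/2 = 25.80 °C
0.408 Ra = 0.408 × 36.3 = 14.8104 mm/d equivalent
ET₀ = 0.0023 × 14.8104 × (25.80 + 17.8) × √5.6 = 0.0023 × 14.8104 × 43.60 × 2.3664 = 3.5145 mm/d
ETc = Kc × ET₀ = 0.99 × 3.5145 = 3.4794 mm/d
Over 28 days: 3.4794 × 28 = 97.423 mm

97.4 mm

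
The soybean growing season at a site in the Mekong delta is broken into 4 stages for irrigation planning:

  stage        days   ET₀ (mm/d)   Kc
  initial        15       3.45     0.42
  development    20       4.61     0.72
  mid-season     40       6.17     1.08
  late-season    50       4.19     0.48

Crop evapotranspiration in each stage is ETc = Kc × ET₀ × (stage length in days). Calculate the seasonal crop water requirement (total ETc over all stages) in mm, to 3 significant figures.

455 mm

initial: 0.42 × 3.45 × 15 = 21.74 mm
development: 0.72 × 4.61 × 20 = 66.38 mm
mid-season: 1.08 × 6.17 × 40 = 266.54 mm
late-season: 0.48 × 4.19 × 50 = 100.56 mm
Seasonal total = 455.22 mm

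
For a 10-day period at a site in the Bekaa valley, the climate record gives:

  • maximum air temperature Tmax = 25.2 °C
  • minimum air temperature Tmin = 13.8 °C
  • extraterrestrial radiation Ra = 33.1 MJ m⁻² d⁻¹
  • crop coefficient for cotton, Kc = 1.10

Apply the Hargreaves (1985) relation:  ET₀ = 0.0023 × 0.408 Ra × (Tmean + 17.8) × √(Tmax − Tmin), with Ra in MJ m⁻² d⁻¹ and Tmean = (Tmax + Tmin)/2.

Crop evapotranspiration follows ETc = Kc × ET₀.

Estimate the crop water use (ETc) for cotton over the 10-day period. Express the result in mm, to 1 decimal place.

43.0 mm

Tmean = (25.2 + 13.8)/2 = 19.50 °C
0.408 Ra = 0.408 × 33.1 = 13.5048 mm/d equivalent
ET₀ = 0.0023 × 13.5048 × (19.50 + 17.8) × √11.4 = 0.0023 × 13.5048 × 37.30 × 3.3764 = 3.9118 mm/d
ETc = Kc × ET₀ = 1.10 × 3.9118 = 4.3030 mm/d
Over 10 days: 4.3030 × 10 = 43.030 mm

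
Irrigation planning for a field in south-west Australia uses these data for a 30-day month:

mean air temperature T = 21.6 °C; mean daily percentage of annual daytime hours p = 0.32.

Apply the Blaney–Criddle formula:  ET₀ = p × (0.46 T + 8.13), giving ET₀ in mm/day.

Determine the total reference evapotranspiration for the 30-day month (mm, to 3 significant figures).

ET₀ = 0.32 × (0.46 × 21.6 + 8.13) = 0.32 × 18.066 = 5.7811 mm/d
Monthly total = 5.7811 × 30 = 173.433 mm

173 mm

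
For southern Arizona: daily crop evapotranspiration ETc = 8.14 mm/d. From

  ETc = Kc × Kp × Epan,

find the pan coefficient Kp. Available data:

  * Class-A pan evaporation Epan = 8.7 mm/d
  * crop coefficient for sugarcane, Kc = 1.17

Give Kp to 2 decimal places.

ETc = Kc × Kp × Epan  ⇒  Kp = ETc / (Kc × Epan)
Kp = 8.14 / (1.17 × 8.7) = 8.14 / 10.179 = 0.7997

0.80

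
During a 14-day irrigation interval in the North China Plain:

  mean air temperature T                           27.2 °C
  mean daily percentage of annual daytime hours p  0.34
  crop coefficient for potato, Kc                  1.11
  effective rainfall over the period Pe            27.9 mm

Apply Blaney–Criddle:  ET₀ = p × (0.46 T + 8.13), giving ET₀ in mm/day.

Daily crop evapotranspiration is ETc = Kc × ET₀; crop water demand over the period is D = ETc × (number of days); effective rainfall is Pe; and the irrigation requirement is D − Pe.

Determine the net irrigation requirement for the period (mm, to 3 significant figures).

ET₀ = 0.34 × (0.46 × 27.2 + 8.13) = 0.34 × 20.642 = 7.0183 mm/d
ETc = Kc × ET₀ = 1.11 × 7.0183 = 7.7903 mm/d
Crop demand D = ETc × 14 d = 7.7903 × 14 = 109.064 mm
D − Pe = 109.064 − 27.9 = 81.164 mm

81.2 mm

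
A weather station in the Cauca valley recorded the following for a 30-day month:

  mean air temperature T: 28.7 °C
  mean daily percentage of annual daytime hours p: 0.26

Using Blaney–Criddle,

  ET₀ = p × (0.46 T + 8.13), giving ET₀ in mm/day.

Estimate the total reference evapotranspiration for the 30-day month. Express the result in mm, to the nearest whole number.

ET₀ = 0.26 × (0.46 × 28.7 + 8.13) = 0.26 × 21.332 = 5.5463 mm/d
Monthly total = 5.5463 × 30 = 166.389 mm

166 mm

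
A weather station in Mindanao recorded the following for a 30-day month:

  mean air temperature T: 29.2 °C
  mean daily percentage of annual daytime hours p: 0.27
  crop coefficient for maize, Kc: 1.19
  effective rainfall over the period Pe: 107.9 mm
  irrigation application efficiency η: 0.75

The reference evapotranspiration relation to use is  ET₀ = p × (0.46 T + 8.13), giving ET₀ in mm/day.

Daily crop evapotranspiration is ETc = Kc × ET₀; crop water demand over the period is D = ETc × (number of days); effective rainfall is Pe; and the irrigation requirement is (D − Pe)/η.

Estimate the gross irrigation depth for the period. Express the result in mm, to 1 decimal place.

133.2 mm

ET₀ = 0.27 × (0.46 × 29.2 + 8.13) = 0.27 × 21.562 = 5.8217 mm/d
ETc = Kc × ET₀ = 1.19 × 5.8217 = 6.9278 mm/d
Crop demand D = ETc × 30 d = 6.9278 × 30 = 207.834 mm
D − Pe = 207.834 − 107.9 = 99.934 mm
Gross irrigation = 99.934 / 0.75 = 133.245 mm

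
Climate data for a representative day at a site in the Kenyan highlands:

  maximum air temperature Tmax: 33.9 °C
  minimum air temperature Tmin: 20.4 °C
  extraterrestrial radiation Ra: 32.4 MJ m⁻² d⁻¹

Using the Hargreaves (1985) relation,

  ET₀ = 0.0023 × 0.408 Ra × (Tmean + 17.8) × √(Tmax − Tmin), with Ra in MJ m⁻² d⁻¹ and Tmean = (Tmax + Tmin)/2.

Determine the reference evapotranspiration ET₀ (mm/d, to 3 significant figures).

5.02 mm/d

Tmean = (33.9 + 20.4)/2 = 27.15 °C
0.408 Ra = 0.408 × 32.4 = 13.2192 mm/d equivalent
ET₀ = 0.0023 × 13.2192 × (27.15 + 17.8) × √13.5 = 0.0023 × 13.2192 × 44.95 × 3.6742 = 5.0214 mm/d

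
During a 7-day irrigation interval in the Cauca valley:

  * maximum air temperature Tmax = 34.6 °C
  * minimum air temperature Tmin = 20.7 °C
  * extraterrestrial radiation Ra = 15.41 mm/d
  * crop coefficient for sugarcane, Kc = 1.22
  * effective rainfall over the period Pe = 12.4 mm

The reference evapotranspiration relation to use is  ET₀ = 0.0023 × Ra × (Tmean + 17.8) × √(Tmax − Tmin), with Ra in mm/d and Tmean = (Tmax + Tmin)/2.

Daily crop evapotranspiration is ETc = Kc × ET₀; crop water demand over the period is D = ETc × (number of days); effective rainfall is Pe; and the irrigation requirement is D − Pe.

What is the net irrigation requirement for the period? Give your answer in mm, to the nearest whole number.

39 mm

Tmean = (34.6 + 20.7)/2 = 27.65 °C
ET₀ = 0.0023 × 15.41 × (27.65 + 17.8) × √13.9 = 0.0023 × 15.41 × 45.45 × 3.7283 = 6.0059 mm/d
ETc = Kc × ET₀ = 1.22 × 6.0059 = 7.3272 mm/d
Crop demand D = ETc × 7 d = 7.3272 × 7 = 51.290 mm
D − Pe = 51.290 − 12.4 = 38.890 mm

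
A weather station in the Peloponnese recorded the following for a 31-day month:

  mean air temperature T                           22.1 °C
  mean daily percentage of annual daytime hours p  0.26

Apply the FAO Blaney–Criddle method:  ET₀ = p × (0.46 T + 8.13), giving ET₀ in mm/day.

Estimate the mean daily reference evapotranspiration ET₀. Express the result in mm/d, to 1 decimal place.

4.8 mm/d

ET₀ = 0.26 × (0.46 × 22.1 + 8.13) = 0.26 × 18.296 = 4.7570 mm/d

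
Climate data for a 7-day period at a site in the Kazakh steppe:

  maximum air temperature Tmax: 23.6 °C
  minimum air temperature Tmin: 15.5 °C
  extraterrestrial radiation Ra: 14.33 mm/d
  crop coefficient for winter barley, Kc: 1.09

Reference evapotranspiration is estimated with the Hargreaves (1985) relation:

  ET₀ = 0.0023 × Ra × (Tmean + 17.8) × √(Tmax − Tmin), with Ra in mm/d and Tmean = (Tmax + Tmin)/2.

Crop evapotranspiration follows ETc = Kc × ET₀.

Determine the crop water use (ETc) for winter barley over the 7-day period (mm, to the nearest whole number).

27 mm

Tmean = (23.6 + 15.5)/2 = 19.55 °C
ET₀ = 0.0023 × 14.33 × (19.55 + 17.8) × √8.1 = 0.0023 × 14.33 × 37.35 × 2.8460 = 3.5035 mm/d
ETc = Kc × ET₀ = 1.09 × 3.5035 = 3.8188 mm/d
Over 7 days: 3.8188 × 7 = 26.732 mm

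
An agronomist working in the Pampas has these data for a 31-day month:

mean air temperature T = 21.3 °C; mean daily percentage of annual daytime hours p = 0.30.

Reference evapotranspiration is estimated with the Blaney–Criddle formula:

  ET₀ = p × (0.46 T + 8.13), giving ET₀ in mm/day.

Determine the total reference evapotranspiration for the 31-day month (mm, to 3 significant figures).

167 mm

ET₀ = 0.30 × (0.46 × 21.3 + 8.13) = 0.30 × 17.928 = 5.3784 mm/d
Monthly total = 5.3784 × 31 = 166.730 mm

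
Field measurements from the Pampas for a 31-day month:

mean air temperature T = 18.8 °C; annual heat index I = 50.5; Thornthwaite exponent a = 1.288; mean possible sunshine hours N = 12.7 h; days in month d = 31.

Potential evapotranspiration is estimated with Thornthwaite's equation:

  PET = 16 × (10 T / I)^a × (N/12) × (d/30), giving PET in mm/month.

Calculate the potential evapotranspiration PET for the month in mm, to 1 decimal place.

10T/I = 10 × 18.8 / 50.5 = 3.7228
(10T/I)^a = 3.7228^1.288 = 5.4360
Uncorrected PET = 16 × 5.4360 = 86.976 mm
Correction = (N/12)(d/30) = (12.7/12)(31/30) = 1.0936
PET = 86.976 × 1.0936 = 95.117 mm/month

95.1 mm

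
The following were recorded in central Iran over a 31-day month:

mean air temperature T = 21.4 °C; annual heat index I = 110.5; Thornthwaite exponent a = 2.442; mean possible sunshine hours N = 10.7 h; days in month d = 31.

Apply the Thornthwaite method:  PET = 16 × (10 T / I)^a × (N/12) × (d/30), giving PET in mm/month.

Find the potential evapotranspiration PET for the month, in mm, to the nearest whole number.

10T/I = 10 × 21.4 / 110.5 = 1.9367
(10T/I)^a = 1.9367^2.442 = 5.0235
Uncorrected PET = 16 × 5.0235 = 80.376 mm
Correction = (N/12)(d/30) = (10.7/12)(31/30) = 0.9214
PET = 80.376 × 0.9214 = 74.058 mm/month

74 mm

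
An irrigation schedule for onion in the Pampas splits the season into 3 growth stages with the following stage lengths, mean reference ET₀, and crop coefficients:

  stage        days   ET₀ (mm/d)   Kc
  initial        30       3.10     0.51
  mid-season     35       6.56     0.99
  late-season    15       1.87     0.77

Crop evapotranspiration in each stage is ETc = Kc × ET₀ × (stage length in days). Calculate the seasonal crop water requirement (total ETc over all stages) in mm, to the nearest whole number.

initial: 0.51 × 3.10 × 30 = 47.43 mm
mid-season: 0.99 × 6.56 × 35 = 227.30 mm
late-season: 0.77 × 1.87 × 15 = 21.60 mm
Seasonal total = 296.33 mm

296 mm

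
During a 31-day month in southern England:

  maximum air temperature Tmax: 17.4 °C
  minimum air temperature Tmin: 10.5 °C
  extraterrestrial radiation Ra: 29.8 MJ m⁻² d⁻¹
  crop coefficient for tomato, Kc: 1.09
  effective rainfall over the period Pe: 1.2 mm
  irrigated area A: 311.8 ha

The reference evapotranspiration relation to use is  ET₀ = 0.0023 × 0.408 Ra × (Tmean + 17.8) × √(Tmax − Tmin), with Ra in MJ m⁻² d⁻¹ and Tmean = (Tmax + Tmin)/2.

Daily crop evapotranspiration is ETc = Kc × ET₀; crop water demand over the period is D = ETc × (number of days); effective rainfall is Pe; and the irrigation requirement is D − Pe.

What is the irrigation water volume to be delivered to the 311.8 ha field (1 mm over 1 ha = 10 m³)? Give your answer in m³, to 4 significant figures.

Tmean = (17.4 + 10.5)/2 = 13.95 °C
0.408 Ra = 0.408 × 29.8 = 12.1584 mm/d equivalent
ET₀ = 0.0023 × 12.1584 × (13.95 + 17.8) × √6.9 = 0.0023 × 12.1584 × 31.75 × 2.6268 = 2.3322 mm/d
ETc = Kc × ET₀ = 1.09 × 2.3322 = 2.5421 mm/d
Crop demand D = ETc × 31 d = 2.5421 × 31 = 78.805 mm
D − Pe = 78.805 − 1.2 = 77.605 mm
Volume = 77.605 mm × 311.8 ha × 10 = 241972.4 m³

242000 m³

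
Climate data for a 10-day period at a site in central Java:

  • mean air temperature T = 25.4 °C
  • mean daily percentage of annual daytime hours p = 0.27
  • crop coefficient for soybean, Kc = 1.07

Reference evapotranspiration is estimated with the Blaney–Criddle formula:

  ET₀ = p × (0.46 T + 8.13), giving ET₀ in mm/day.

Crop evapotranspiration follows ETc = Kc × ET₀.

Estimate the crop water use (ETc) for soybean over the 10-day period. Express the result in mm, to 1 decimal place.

57.2 mm

ET₀ = 0.27 × (0.46 × 25.4 + 8.13) = 0.27 × 19.814 = 5.3498 mm/d
ETc = Kc × ET₀ = 1.07 × 5.3498 = 5.7243 mm/d
Over 10 days: 5.7243 × 10 = 57.243 mm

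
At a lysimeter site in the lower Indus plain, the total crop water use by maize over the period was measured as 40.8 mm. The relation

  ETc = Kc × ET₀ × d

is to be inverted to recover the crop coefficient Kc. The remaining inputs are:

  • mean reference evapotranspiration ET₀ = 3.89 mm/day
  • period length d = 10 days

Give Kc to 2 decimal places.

1.05

ETc = Kc × ET₀ × d  ⇒  Kc = ETc / (ET₀ × d)
Kc = 40.8 / (3.89 × 10) = 40.8 / 38.90 = 1.0488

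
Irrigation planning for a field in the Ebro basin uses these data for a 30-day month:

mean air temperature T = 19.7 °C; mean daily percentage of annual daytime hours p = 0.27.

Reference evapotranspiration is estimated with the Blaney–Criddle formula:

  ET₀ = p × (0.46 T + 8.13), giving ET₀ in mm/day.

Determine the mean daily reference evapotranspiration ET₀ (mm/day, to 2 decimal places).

ET₀ = 0.27 × (0.46 × 19.7 + 8.13) = 0.27 × 17.192 = 4.6418 mm/d

4.64 mm/day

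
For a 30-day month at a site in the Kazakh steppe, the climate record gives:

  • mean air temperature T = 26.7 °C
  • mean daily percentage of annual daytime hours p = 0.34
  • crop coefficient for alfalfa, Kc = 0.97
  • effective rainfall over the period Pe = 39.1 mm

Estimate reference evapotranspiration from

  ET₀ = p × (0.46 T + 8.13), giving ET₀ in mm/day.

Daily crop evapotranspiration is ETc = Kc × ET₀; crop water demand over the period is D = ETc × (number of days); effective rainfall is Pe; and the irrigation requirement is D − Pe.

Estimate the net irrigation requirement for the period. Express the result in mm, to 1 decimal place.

ET₀ = 0.34 × (0.46 × 26.7 + 8.13) = 0.34 × 20.412 = 6.9401 mm/d
ETc = Kc × ET₀ = 0.97 × 6.9401 = 6.7319 mm/d
Crop demand D = ETc × 30 d = 6.7319 × 30 = 201.957 mm
D − Pe = 201.957 − 39.1 = 162.857 mm

162.9 mm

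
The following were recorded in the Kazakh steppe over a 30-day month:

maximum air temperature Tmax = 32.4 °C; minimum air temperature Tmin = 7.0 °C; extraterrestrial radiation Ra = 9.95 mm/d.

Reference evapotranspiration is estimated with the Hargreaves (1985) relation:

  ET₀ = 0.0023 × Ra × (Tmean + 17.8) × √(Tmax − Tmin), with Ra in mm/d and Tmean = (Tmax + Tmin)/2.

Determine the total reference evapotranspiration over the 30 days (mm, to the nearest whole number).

130 mm

Tmean = (32.4 + 7.0)/2 = 19.70 °C
ET₀ = 0.0023 × 9.95 × (19.70 + 17.8) × √25.4 = 0.0023 × 9.95 × 37.50 × 5.0398 = 4.3251 mm/d
Over 30 days: 4.3251 × 30 = 129.753 mm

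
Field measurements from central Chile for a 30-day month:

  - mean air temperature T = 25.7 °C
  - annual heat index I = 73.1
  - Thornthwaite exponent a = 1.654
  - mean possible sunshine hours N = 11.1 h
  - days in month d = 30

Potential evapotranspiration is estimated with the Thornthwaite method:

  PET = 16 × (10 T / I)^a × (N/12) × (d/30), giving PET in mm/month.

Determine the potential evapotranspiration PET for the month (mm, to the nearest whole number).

10T/I = 10 × 25.7 / 73.1 = 3.5157
(10T/I)^a = 3.5157^1.654 = 8.0002
Uncorrected PET = 16 × 8.0002 = 128.003 mm
Correction = (N/12)(d/30) = (11.1/12)(30/30) = 0.9250
PET = 128.003 × 0.9250 = 118.403 mm/month

118 mm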